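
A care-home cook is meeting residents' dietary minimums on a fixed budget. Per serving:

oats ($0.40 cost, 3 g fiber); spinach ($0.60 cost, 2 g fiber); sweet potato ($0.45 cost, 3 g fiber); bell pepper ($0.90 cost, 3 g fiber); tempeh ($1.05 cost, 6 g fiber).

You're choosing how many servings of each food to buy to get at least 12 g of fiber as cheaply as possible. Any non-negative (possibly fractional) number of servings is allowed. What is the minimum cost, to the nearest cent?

Cost per g of fiber: oats $0.1333, sweet potato $0.1500, tempeh $0.1750, spinach $0.3000, bell pepper $0.3000.
With no serving limits, use only oats: 12 g / 3 g = 4 servings × $0.40 = $1.60.

$1.60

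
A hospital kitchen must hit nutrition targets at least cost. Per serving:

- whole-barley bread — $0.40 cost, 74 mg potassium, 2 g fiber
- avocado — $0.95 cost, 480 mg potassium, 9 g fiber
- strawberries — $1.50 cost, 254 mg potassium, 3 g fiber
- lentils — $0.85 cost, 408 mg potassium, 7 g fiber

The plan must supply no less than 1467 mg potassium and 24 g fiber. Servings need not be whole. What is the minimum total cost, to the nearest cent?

An LP optimum is at a vertex; with two nutrient constraints at most two foods are used. Check each candidate.
whole-barley bread only: max(1467/74, 24/2) = 19.82 servings → $7.93.
avocado only: max(1467/480, 24/9) = 3.056 servings → $2.90.
strawberries only: max(1467/254, 24/3) = 8 servings → $12.00.
lentils only: max(1467/408, 24/7) = 3.596 servings → $3.06.
whole-barley bread + avocado: intersection lies outside the first quadrant.
whole-barley bread + strawberries with both tight: 5.927 servings and 4.049 servings → $8.44.
whole-barley bread + lentils: the both-tight solution has a negative serving — not a feasible corner.
avocado + strawberries with both tight: 2.004 servings and 1.989 servings → $4.89.
avocado + lentils with both targets exact would need a negative amount; discard.
strawberries + lentils with both tight: 0.861 servings and 3.06 servings → $3.89.
The minimum over all feasible corners is $2.90.

$2.90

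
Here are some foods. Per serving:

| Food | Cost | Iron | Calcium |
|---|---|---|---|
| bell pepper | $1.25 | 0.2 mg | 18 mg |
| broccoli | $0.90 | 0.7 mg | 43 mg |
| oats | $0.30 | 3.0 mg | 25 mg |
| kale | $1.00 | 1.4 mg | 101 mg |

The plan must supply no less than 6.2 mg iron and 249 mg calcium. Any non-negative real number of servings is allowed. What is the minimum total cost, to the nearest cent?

$2.52

At the optimum either one food covers both requirements or two foods hit both targets exactly; no other combination can be cheaper.
bell pepper only: max(6.2/0.2, 249/18) = 31 servings → $38.75.
broccoli only: max(6.2/0.7, 249/43) = 8.857 servings → $7.97.
oats only: max(6.2/3.0, 249/25) = 9.96 servings → $2.99.
kale only: max(6.2/1.4, 249/101) = 4.429 servings → $4.43.
bell pepper + broccoli with both targets exact would need a negative amount; discard.
bell pepper + oats with both tight: 12.08 servings and 1.261 servings → $15.48.
bell pepper + kale: the both-tight solution has a negative serving — not a feasible corner.
broccoli + oats with both tight: 5.309 servings and 0.8278 servings → $5.03.
broccoli + kale with both targets exact would need a negative amount; discard.
oats + kale with both tight: 1.036 servings and 2.209 servings → $2.52.
So the least-cost plan costs $2.52.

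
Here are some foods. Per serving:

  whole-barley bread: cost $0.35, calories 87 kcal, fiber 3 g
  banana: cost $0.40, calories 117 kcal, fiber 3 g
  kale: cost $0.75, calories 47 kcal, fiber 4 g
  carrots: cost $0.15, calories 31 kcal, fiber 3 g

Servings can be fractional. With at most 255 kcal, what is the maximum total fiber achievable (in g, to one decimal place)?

24.7 g

Fiber per kcal: carrots 0.09677, kale 0.08511, whole-barley bread 0.03448, banana 0.02564.
With no serving limits, spend the whole calories allowance on carrots: 255 kcal / 31 kcal × 3 g = 24.7 g.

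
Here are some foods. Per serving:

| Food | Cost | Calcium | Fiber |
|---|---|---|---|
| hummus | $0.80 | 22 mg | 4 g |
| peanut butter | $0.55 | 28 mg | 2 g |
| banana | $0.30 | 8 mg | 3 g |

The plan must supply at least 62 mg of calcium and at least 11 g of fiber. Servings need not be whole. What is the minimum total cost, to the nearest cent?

$1.60

Compare the cost at each extreme point of the feasible region.
hummus only: max(62/22, 11/4) = 2.818 servings → $2.25.
peanut butter only: max(62/28, 11/2) = 5.5 servings → $3.02.
banana only: max(62/8, 11/3) = 7.75 servings → $2.33.
hummus + peanut butter with both tight: 2.706 servings and 0.08824 servings → $2.21.
hummus + banana: intersection lies outside the first quadrant.
peanut butter + banana with both tight: 1.441 servings and 2.706 servings → $1.60.
So the least-cost plan costs $1.60.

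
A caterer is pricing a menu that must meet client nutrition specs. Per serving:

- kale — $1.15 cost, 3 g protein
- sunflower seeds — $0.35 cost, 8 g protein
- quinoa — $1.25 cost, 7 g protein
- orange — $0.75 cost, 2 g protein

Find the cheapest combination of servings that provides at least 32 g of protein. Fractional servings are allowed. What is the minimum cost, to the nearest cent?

$1.40

Cost per g of protein: sunflower seeds $0.0437, quinoa $0.1786, orange $0.3750, kale $0.3833.
With no serving limits, use only sunflower seeds: 32 g / 8 g = 4 servings × $0.35 = $1.40.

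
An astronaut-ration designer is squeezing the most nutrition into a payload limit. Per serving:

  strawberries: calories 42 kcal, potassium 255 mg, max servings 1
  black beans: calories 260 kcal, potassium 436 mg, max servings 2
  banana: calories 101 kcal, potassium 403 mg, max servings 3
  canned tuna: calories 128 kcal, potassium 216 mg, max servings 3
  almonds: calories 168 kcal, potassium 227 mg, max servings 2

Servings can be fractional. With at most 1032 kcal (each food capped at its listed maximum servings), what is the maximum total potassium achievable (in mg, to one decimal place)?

Potassium per kcal: strawberries 6.071, banana 3.99, canned tuna 1.688, black beans 1.677, almonds 1.351.
Take 1 serving of strawberries: uses 42 kcal, +255.0 mg potassium (running total 255.0 mg).
Take 3 servings of banana: uses 303 kcal, +1209.0 mg potassium (running total 1464.0 mg).
Take 3 servings of canned tuna: uses 384 kcal, +648.0 mg potassium (running total 2112.0 mg).
Take 1.165 servings of black beans: uses 303 kcal, +508.1 mg potassium (running total 2620.1 mg).
Greedy by best ratio exhausts the calories allowance optimally: 2620.1 mg.

2620.1 mg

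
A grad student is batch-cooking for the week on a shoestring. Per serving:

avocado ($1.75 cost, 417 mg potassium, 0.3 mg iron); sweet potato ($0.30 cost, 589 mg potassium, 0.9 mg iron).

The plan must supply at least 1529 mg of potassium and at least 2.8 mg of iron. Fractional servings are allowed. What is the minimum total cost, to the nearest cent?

A basic optimal solution has at most two foods positive. Try each food alone and each pair with both targets met exactly.
avocado only: max(1529/417, 2.8/0.3) = 9.333 servings → $16.33.
sweet potato only: max(1529/589, 2.8/0.9) = 3.111 servings → $0.93.
avocado + sweet potato: the both-tight solution has a negative serving — not a feasible corner.
So the least-cost plan costs $0.93.

$0.93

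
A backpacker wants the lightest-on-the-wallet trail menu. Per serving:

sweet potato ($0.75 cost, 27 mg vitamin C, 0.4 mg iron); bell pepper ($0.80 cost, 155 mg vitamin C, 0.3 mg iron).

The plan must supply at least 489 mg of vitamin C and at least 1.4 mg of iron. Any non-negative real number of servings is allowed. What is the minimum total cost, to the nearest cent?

$3.32

An LP optimum is at a vertex; with two nutrient constraints at most two foods are used. Check each candidate.
sweet potato only: max(489/27, 1.4/0.4) = 18.11 servings → $13.58.
bell pepper only: max(489/155, 1.4/0.3) = 4.667 servings → $3.73.
sweet potato + bell pepper with both tight: 1.304 servings and 2.928 servings → $3.32.
So the least-cost plan costs $3.32.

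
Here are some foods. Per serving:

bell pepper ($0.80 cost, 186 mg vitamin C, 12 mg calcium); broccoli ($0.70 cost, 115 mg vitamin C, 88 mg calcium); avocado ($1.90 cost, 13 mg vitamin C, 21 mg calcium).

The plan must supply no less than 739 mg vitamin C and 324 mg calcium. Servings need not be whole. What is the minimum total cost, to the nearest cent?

$3.88

Compare the cost at each extreme point of the feasible region.
bell pepper only: max(739/186, 324/12) = 27 servings → $21.60.
broccoli only: max(739/115, 324/88) = 6.426 servings → $4.50.
avocado only: max(739/13, 324/21) = 56.85 servings → $108.01.
bell pepper + broccoli with both tight: 1.853 servings and 3.429 servings → $3.88.
bell pepper + avocado with both tight: 3.015 servings and 13.71 servings → $28.45.
broccoli + avocado: the both-tight solution has a negative serving — not a feasible corner.
So the least-cost plan costs $3.88.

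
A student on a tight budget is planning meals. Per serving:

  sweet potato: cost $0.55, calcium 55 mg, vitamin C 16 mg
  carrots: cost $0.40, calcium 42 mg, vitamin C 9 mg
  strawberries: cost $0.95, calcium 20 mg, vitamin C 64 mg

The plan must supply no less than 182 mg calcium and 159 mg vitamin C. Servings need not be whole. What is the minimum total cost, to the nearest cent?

sweet potato only: max(182/55, 159/16) = 9.938 servings → $5.47.
carrots only: max(182/42, 159/9) = 17.67 servings → $7.07.
strawberries only: max(182/20, 159/64) = 9.1 servings → $8.64.
sweet potato + carrots with both targets exact would need a negative amount; discard.
sweet potato + strawberries with both tight: 2.646 servings and 1.823 servings → $3.19.
carrots + strawberries with both tight: 3.376 servings and 2.01 servings → $3.26.
Cheapest feasible corner: $3.19.

$3.19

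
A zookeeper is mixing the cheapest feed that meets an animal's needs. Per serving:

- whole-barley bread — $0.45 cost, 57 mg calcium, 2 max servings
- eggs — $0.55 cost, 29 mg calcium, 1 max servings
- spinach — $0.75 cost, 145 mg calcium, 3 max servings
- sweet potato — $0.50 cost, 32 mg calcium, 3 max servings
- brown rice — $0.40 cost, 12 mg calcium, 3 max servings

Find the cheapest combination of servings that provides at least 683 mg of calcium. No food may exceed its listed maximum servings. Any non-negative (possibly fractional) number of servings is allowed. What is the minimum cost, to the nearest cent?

Cost per mg of calcium: spinach $0.0052, whole-barley bread $0.0079, sweet potato $0.0156, eggs $0.0190, brown rice $0.0333.
Take 3 servings of spinach: +435.0 mg calcium for $2.25 (total $2.25, still need 248.0 mg).
Take 2 servings of whole-barley bread: +114.0 mg calcium for $0.90 (total $3.15, still need 134.0 mg).
Take 3 servings of sweet potato: +96.0 mg calcium for $1.50 (total $4.65, still need 38.0 mg).
Take 1 serving of eggs: +29.0 mg calcium for $0.55 (total $5.20, still need 9.0 mg).
Take 0.75 servings of brown rice: +9.0 mg calcium for $0.30 (total $5.50, still need 0.0 mg).
Filling from the cheapest source first is optimal under one linear minimum: $5.50.

$5.50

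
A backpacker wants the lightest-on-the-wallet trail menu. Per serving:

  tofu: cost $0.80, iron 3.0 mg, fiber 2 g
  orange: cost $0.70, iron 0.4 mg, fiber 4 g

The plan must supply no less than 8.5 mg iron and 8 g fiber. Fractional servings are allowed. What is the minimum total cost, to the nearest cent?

Compare the cost at each extreme point of the feasible region.
tofu only: max(8.5/3.0, 8/2) = 4 servings → $3.20.
orange only: max(8.5/0.4, 8/4) = 21.25 servings → $14.88.
tofu + orange with both tight: 2.75 servings and 0.625 servings → $2.64.
Cheapest feasible corner: $2.64.

$2.64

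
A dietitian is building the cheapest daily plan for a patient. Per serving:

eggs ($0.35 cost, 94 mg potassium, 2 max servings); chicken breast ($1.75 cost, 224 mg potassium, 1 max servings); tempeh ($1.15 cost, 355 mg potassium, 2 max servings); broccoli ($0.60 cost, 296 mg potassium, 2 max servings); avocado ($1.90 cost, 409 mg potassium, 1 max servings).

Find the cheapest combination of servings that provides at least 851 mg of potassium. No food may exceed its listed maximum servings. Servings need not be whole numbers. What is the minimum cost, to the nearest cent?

$2.04

Cost per mg of potassium: broccoli $0.0020, tempeh $0.0032, eggs $0.0037, avocado $0.0046, chicken breast $0.0078.
Take 2 servings of broccoli: +592.0 mg potassium for $1.20 (total $1.20, still need 259.0 mg).
Take 0.7296 servings of tempeh: +259.0 mg potassium for $0.84 (total $2.04, still need 0.0 mg).
Filling from the cheapest source first is optimal under one linear minimum: $2.04.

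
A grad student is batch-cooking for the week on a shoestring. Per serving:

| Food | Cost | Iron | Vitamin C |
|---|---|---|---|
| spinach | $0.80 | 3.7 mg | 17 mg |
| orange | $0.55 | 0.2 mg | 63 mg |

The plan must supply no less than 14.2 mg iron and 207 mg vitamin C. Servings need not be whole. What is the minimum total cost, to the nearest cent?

$4.23

Minimising a linear cost over {iron ≥ 14.2, vitamin C ≥ 207, servings ≥ 0} — the optimum is at a vertex, using one or two foods.
spinach only: max(14.2/3.7, 207/17) = 12.18 servings → $9.74.
orange only: max(14.2/0.2, 207/63) = 71 servings → $39.05.
spinach + orange with both tight: 3.714 servings and 2.283 servings → $4.23.
The minimum over all feasible corners is $4.23.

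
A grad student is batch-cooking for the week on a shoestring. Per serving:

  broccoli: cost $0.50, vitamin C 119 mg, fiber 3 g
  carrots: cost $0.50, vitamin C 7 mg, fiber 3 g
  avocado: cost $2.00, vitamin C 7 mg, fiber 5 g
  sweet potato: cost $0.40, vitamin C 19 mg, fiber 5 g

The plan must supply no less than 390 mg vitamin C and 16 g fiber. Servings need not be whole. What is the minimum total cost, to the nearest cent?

$2.08

broccoli only: max(390/119, 16/3) = 5.333 servings → $2.67.
carrots only: max(390/7, 16/3) = 55.71 servings → $27.86.
avocado only: max(390/7, 16/5) = 55.71 servings → $111.43.
sweet potato only: max(390/19, 16/5) = 20.53 servings → $8.21.
broccoli + carrots with both tight: 3.149 servings and 2.185 servings → $2.67.
broccoli + avocado with both tight: 3.202 servings and 1.279 servings → $4.16.
broccoli + sweet potato with both tight: 3.059 servings and 1.364 servings → $2.08.
carrots + avocado: the both-tight solution has a negative serving — not a feasible corner.
carrots + sweet potato with both targets exact would need a negative amount; discard.
avocado + sweet potato: intersection lies outside the first quadrant.
The minimum over all feasible corners is $2.08.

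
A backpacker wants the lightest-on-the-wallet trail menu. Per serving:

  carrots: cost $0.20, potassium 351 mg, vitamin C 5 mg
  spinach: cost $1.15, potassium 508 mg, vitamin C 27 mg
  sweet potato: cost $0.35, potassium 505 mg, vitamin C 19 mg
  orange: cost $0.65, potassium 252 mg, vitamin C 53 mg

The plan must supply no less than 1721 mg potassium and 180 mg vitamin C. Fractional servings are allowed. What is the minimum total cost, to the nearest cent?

$2.45

With two linear requirements the optimum uses one or two foods; enumerate the corners.
carrots only: max(1721/351, 180/5) = 36 servings → $7.20.
spinach only: max(1721/508, 180/27) = 6.667 servings → $7.67.
sweet potato only: max(1721/505, 180/19) = 9.474 servings → $3.32.
orange only: max(1721/252, 180/53) = 6.829 servings → $4.44.
carrots + spinach: intersection lies outside the first quadrant.
carrots + sweet potato: the both-tight solution has a negative serving — not a feasible corner.
carrots + orange with both tight: 2.644 servings and 3.147 servings → $2.57.
spinach + sweet potato with both targets exact would need a negative amount; discard.
spinach + orange with both tight: 2.279 servings and 2.235 servings → $4.07.
sweet potato + orange with both tight: 2.086 servings and 2.648 servings → $2.45.
So the least-cost plan costs $2.45.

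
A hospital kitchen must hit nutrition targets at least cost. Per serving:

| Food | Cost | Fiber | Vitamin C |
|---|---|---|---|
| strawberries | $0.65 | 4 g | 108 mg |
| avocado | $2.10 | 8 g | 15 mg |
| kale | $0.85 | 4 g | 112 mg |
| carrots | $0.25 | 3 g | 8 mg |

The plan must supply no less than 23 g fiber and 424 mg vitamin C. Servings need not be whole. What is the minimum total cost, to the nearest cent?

$3.10

strawberries only: max(23/4, 424/108) = 5.75 servings → $3.74.
avocado only: max(23/8, 424/15) = 28.27 servings → $59.36.
kale only: max(23/4, 424/112) = 5.75 servings → $4.89.
carrots only: max(23/3, 424/8) = 53 servings → $13.25.
strawberries + avocado with both tight: 3.79 servings and 0.9801 servings → $4.52.
strawberries + kale: the both-tight solution has a negative serving — not a feasible corner.
strawberries + carrots with both tight: 3.726 servings and 2.699 servings → $3.10.
avocado + kale with both tight: 1.053 servings and 3.645 servings → $5.31.
avocado + carrots: the both-tight solution has a negative serving — not a feasible corner.
kale + carrots with both tight: 3.579 servings and 2.895 servings → $3.77.
Cheapest feasible corner: $3.10.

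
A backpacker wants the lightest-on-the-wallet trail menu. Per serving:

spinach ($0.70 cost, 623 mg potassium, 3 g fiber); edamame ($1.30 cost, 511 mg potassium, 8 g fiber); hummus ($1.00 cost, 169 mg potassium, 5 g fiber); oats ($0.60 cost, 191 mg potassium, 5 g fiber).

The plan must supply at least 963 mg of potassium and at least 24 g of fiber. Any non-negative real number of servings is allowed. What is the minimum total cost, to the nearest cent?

spinach only: max(963/623, 24/3) = 8 servings → $5.60.
edamame only: max(963/511, 24/8) = 3 servings → $3.90.
hummus only: max(963/169, 24/5) = 5.698 servings → $5.70.
oats only: max(963/191, 24/5) = 5.042 servings → $3.03.
spinach + edamame: the both-tight solution has a negative serving — not a feasible corner.
spinach + hummus with both tight: 0.291 servings and 4.625 servings → $4.83.
spinach + oats with both tight: 0.09087 servings and 4.745 servings → $2.91.
edamame + hummus with both tight: 0.6309 servings and 3.791 servings → $4.61.
edamame + oats with both tight: 0.2249 servings and 4.44 servings → $2.96.
hummus + oats: intersection lies outside the first quadrant.
So the least-cost plan costs $2.91.

$2.91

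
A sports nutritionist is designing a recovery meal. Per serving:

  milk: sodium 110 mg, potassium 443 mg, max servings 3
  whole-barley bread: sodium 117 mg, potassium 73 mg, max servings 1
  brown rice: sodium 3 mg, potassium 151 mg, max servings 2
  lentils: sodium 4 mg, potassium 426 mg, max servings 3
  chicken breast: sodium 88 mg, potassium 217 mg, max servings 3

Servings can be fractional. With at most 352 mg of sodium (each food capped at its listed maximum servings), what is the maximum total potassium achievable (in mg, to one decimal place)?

2918.9 mg

Potassium per mg sodium: lentils 106.5, brown rice 50.33, milk 4.027, chicken breast 2.466, whole-barley bread 0.6239.
Take 3 servings of lentils: uses 12 mg sodium, +1278.0 mg potassium (running total 1278.0 mg).
Take 2 servings of brown rice: uses 6 mg sodium, +302.0 mg potassium (running total 1580.0 mg).
Take 3 servings of milk: uses 330 mg sodium, +1329.0 mg potassium (running total 2909.0 mg).
Take 0.04545 servings of chicken breast: uses 4 mg sodium, +9.9 mg potassium (running total 2918.9 mg).
Greedy by best ratio exhausts the sodium allowance optimally: 2918.9 mg.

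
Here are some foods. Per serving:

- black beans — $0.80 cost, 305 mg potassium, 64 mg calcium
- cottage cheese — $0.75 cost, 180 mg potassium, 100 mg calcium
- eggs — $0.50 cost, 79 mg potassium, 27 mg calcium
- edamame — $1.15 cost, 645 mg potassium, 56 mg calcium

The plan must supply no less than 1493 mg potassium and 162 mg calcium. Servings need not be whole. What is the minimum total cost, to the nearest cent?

$2.83

At the optimum either one food covers both requirements or two foods hit both targets exactly; no other combination can be cheaper.
black beans only: max(1493/305, 162/64) = 4.895 servings → $3.92.
cottage cheese only: max(1493/180, 162/100) = 8.294 servings → $6.22.
eggs only: max(1493/79, 162/27) = 18.9 servings → $9.45.
edamame only: max(1493/645, 162/56) = 2.893 servings → $3.33.
black beans + cottage cheese with both targets exact would need a negative amount; discard.
black beans + eggs: intersection lies outside the first quadrant.
black beans + edamame with both tight: 0.8629 servings and 1.907 servings → $2.88.
cottage cheese + eggs with both targets exact would need a negative amount; discard.
cottage cheese + edamame with both tight: 0.3837 servings and 2.208 servings → $2.83.
eggs + edamame with both tight: 1.607 servings and 2.118 servings → $3.24.
Cheapest feasible corner: $2.83.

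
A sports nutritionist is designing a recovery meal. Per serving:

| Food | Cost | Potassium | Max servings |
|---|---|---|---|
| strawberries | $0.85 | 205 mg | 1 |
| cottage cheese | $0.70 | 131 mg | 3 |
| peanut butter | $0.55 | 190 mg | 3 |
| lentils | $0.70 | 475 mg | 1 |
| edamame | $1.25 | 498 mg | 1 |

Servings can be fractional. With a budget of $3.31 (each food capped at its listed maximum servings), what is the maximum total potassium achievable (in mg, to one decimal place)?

Potassium per dollar: lentils 678.6, edamame 398.4, peanut butter 345.5, strawberries 241.2, cottage cheese 187.1.
Take 1 serving of lentils: spends $0.70, +475.0 mg potassium (running total 475.0 mg).
Take 1 serving of edamame: spends $1.25, +498.0 mg potassium (running total 973.0 mg).
Take 2.473 servings of peanut butter: spends $1.36, +469.8 mg potassium (running total 1442.8 mg).
Greedy by best ratio exhausts the cost allowance optimally: 1442.8 mg.

1442.8 mg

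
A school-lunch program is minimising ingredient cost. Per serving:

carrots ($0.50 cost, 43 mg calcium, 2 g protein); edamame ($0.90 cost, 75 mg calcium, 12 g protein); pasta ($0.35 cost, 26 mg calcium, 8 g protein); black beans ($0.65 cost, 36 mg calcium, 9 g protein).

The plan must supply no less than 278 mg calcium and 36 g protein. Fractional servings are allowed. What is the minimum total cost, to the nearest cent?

$3.31

Compare the cost at each extreme point of the feasible region.
carrots only: max(278/43, 36/2) = 18 servings → $9.00.
edamame only: max(278/75, 36/12) = 3.707 servings → $3.34.
pasta only: max(278/26, 36/8) = 10.69 servings → $3.74.
black beans only: max(278/36, 36/9) = 7.722 servings → $5.02.
carrots + edamame with both tight: 1.738 servings and 2.71 servings → $3.31.
carrots + pasta with both tight: 4.411 servings and 3.397 servings → $3.39.
carrots + black beans with both tight: 3.829 servings and 3.149 servings → $3.96.
edamame + pasta: intersection lies outside the first quadrant.
edamame + black beans: the both-tight solution has a negative serving — not a feasible corner.
pasta + black beans: intersection lies outside the first quadrant.
So the least-cost plan costs $3.31.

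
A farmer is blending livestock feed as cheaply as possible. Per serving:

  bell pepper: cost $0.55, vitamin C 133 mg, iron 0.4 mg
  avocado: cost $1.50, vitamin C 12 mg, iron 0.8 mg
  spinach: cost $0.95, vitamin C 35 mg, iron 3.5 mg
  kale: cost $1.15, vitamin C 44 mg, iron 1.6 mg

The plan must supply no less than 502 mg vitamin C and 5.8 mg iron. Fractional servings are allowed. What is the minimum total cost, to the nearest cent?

Compare the cost at each extreme point of the feasible region.
bell pepper only: max(502/133, 5.8/0.4) = 14.5 servings → $7.97.
avocado only: max(502/12, 5.8/0.8) = 41.83 servings → $62.75.
spinach only: max(502/35, 5.8/3.5) = 14.34 servings → $13.63.
kale only: max(502/44, 5.8/1.6) = 11.41 servings → $13.12.
bell pepper + avocado with both tight: 3.268 servings and 5.616 servings → $10.22.
bell pepper + spinach with both tight: 3.442 servings and 1.264 servings → $3.09.
bell pepper + kale with both tight: 2.807 servings and 2.923 servings → $4.91.
avocado + spinach: intersection lies outside the first quadrant.
avocado + kale: intersection lies outside the first quadrant.
spinach + kale with both targets exact would need a negative amount; discard.
So the least-cost plan costs $3.09.

$3.09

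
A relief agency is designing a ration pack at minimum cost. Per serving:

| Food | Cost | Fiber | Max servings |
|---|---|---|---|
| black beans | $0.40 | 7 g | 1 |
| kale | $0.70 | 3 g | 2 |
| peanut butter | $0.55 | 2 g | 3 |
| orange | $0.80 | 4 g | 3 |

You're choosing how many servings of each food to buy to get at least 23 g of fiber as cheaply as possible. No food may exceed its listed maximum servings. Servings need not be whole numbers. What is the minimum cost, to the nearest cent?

$3.73

Cost per g of fiber: black beans $0.0571, orange $0.2000, kale $0.2333, peanut butter $0.2750.
Take 1 serving of black beans: +7.0 g fiber for $0.40 (total $0.40, still need 16.0 g).
Take 3 servings of orange: +12.0 g fiber for $2.40 (total $2.80, still need 4.0 g).
Take 1.333 servings of kale: +4.0 g fiber for $0.93 (total $3.73, still need 0.0 g).
Greedy by cheapest-per-g is optimal for a single linear constraint, so the minimum cost is $3.73.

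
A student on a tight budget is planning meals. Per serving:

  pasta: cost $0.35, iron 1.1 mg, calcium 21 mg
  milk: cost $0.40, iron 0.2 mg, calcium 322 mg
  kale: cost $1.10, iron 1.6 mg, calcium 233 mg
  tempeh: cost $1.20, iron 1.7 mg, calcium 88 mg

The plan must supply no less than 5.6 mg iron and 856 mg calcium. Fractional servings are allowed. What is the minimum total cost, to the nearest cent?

$2.57

Two binding constraints pin down two serving amounts, so the optimal mix uses at most two foods. The candidates are each food alone (scaled to the tighter of iron/calcium) and each pair with both constraints tight.
pasta only: max(5.6/1.1, 856/21) = 40.76 servings → $14.27.
milk only: max(5.6/0.2, 856/322) = 28 servings → $11.20.
kale only: max(5.6/1.6, 856/233) = 3.674 servings → $4.04.
tempeh only: max(5.6/1.7, 856/88) = 9.727 servings → $11.67.
pasta + milk with both tight: 4.663 servings and 2.354 servings → $2.57.
pasta + kale: intersection lies outside the first quadrant.
pasta + tempeh: the both-tight solution has a negative serving — not a feasible corner.
milk + kale with both tight: 0.1383 servings and 3.483 servings → $3.89.
milk + tempeh with both tight: 1.817 servings and 3.08 servings → $4.42.
kale + tempeh: intersection lies outside the first quadrant.
So the least-cost plan costs $2.57.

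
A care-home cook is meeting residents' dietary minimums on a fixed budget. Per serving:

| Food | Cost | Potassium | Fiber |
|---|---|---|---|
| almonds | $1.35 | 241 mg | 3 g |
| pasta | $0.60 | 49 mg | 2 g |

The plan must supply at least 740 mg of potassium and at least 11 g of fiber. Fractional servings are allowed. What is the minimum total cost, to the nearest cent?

$4.56

This is a tiny linear program; its minimum lies at a vertex of the feasible set. List the vertices and price them.
almonds only: max(740/241, 11/3) = 3.667 servings → $4.95.
pasta only: max(740/49, 11/2) = 15.1 servings → $9.06.
almonds + pasta with both tight: 2.809 servings and 1.287 servings → $4.56.
So the least-cost plan costs $4.56.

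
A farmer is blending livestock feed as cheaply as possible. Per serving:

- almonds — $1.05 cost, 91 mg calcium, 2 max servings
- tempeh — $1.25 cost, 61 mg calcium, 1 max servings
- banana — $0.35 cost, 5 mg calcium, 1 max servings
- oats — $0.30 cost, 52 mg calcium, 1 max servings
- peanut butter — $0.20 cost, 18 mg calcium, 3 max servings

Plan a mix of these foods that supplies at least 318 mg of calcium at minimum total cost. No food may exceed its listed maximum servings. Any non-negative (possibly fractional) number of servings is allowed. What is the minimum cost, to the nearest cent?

Cost per mg of calcium: oats $0.0058, peanut butter $0.0111, almonds $0.0115, tempeh $0.0205, banana $0.0700.
Take 1 serving of oats: +52.0 mg calcium for $0.30 (total $0.30, still need 266.0 mg).
Take 3 servings of peanut butter: +54.0 mg calcium for $0.60 (total $0.90, still need 212.0 mg).
Take 2 servings of almonds: +182.0 mg calcium for $2.10 (total $3.00, still need 30.0 mg).
Take 0.4918 servings of tempeh: +30.0 mg calcium for $0.61 (total $3.61, still need 0.0 mg).
Greedy by cheapest-per-mg is optimal for a single linear constraint, so the minimum cost is $3.61.

$3.61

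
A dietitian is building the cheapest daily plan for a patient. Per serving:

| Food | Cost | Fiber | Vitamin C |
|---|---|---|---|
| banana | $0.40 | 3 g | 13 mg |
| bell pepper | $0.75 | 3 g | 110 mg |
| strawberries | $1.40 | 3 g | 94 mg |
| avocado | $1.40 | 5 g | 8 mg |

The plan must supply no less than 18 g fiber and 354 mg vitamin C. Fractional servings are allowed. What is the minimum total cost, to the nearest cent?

The cheapest plan sits at a corner of the feasible region — with two constraints it uses at most two foods.
banana only: max(18/3, 354/13) = 27.23 servings → $10.89.
bell pepper only: max(18/3, 354/110) = 6 servings → $4.50.
strawberries only: max(18/3, 354/94) = 6 servings → $8.40.
avocado only: max(18/5, 354/8) = 44.25 servings → $61.95.
banana + bell pepper with both tight: 3.155 servings and 2.845 servings → $3.40.
banana + strawberries with both tight: 2.593 servings and 3.407 servings → $5.81.
banana + avocado with both targets exact would need a negative amount; discard.
bell pepper + strawberries: the both-tight solution has a negative serving — not a feasible corner.
bell pepper + avocado with both tight: 3.091 servings and 1.745 servings → $4.76.
strawberries + avocado with both tight: 3.646 servings and 1.413 servings → $7.08.
So the least-cost plan costs $3.40.

$3.40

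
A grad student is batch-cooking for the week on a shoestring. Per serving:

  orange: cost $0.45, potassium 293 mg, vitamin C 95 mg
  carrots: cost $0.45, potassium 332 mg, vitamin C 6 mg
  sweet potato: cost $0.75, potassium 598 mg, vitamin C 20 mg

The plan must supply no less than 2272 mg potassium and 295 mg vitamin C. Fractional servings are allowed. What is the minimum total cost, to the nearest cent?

$3.06

Two binding constraints pin down two serving amounts, so the optimal mix uses at most two foods. The candidates are each food alone (scaled to the tighter of potassium/vitamin C) and each pair with both constraints tight.
orange only: max(2272/293, 295/95) = 7.754 servings → $3.49.
carrots only: max(2272/332, 295/6) = 49.17 servings → $22.12.
sweet potato only: max(2272/598, 295/20) = 14.75 servings → $11.06.
orange + carrots with both tight: 2.831 servings and 4.345 servings → $3.23.
orange + sweet potato with both tight: 2.571 servings and 2.54 servings → $3.06.
carrots + sweet potato: intersection lies outside the first quadrant.
So the least-cost plan costs $3.06.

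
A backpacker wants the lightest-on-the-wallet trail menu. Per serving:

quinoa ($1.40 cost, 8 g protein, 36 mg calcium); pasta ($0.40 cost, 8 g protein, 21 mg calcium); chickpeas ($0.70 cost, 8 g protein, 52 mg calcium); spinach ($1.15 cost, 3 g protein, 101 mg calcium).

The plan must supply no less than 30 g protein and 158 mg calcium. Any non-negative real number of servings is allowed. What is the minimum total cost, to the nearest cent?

The cheapest plan sits at a corner of the feasible region — with two constraints it uses at most two foods.
quinoa only: max(30/8, 158/36) = 4.389 servings → $6.14.
pasta only: max(30/8, 158/21) = 7.524 servings → $3.01.
chickpeas only: max(30/8, 158/52) = 3.75 servings → $2.62.
spinach only: max(30/3, 158/101) = 10 servings → $11.50.
quinoa + pasta: intersection lies outside the first quadrant.
quinoa + chickpeas with both tight: 2.312 servings and 1.438 servings → $4.24.
quinoa + spinach with both tight: 3.651 servings and 0.2629 servings → $5.41.
pasta + chickpeas with both tight: 1.194 servings and 2.556 servings → $2.27.
pasta + spinach with both tight: 3.431 servings and 0.851 servings → $2.35.
chickpeas + spinach: intersection lies outside the first quadrant.
So the least-cost plan costs $2.27.

$2.27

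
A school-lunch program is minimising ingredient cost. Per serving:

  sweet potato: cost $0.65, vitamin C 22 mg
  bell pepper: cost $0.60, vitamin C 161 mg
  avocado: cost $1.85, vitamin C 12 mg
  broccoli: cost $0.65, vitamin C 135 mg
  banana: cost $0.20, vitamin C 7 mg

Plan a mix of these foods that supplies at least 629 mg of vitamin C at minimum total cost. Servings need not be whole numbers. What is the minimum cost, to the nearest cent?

Cost per mg of vitamin C: bell pepper $0.0037, broccoli $0.0048, banana $0.0286, sweet potato $0.0295, avocado $0.1542.
With no serving limits, use only bell pepper: 629 mg / 161 mg = 3.907 servings × $0.60 = $2.34.

$2.34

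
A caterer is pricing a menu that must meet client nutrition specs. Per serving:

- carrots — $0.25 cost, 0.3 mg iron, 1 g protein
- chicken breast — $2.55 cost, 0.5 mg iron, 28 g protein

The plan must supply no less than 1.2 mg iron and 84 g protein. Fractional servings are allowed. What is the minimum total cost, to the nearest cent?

$7.65

An LP optimum is at a vertex; with two nutrient constraints at most two foods are used. Check each candidate.
carrots only: max(1.2/0.3, 84/1) = 84 servings → $21.00.
chicken breast only: max(1.2/0.5, 84/28) = 3 servings → $7.65.
carrots + chicken breast: the both-tight solution has a negative serving — not a feasible corner.
So the least-cost plan costs $7.65.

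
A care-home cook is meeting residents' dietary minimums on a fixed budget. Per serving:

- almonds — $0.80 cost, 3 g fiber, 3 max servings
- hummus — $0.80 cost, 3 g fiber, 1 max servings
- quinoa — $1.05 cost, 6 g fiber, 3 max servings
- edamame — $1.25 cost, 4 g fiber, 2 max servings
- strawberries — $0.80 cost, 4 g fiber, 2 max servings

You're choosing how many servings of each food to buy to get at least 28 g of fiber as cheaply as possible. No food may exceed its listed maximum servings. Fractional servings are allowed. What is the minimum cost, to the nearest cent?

$5.28

Cost per g of fiber: quinoa $0.1750, strawberries $0.2000, almonds $0.2667, hummus $0.2667, edamame $0.3125.
Take 3 servings of quinoa: +18.0 g fiber for $3.15 (total $3.15, still need 10.0 g).
Take 2 servings of strawberries: +8.0 g fiber for $1.60 (total $4.75, still need 2.0 g).
Take 0.6667 servings of almonds: +2.0 g fiber for $0.53 (total $5.28, still need 0.0 g).
Greedy by cheapest-per-g is optimal for a single linear constraint, so the minimum cost is $5.28.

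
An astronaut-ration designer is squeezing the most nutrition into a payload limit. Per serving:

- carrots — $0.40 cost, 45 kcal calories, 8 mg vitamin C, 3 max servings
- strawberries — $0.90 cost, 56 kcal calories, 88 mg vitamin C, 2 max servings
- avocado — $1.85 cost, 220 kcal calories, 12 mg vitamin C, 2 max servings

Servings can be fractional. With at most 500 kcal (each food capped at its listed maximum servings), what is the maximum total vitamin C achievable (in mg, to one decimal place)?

Vitamin C per kcal: strawberries 1.571, carrots 0.1778, avocado 0.05455.
Take 2 servings of strawberries: uses 112 kcal, +176.0 mg vitamin C (running total 176.0 mg).
Take 3 servings of carrots: uses 135 kcal, +24.0 mg vitamin C (running total 200.0 mg).
Take 1.15 servings of avocado: uses 253 kcal, +13.8 mg vitamin C (running total 213.8 mg).
Filling greedily by vitamin C-per-kcal is optimal for one linear limit, giving 213.8 mg.

213.8 mg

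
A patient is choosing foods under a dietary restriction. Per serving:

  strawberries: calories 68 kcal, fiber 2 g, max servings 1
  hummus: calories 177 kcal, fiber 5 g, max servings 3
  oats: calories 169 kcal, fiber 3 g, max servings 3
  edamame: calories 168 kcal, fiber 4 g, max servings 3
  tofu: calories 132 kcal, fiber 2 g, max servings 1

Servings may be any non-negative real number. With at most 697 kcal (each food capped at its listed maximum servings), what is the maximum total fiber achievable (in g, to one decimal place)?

19.3 g

Fiber per kcal: strawberries 0.02941, hummus 0.02825, edamame 0.02381, oats 0.01775, tofu 0.01515.
Take 1 serving of strawberries: uses 68 kcal, +2.0 g fiber (running total 2.0 g).
Take 3 servings of hummus: uses 531 kcal, +15.0 g fiber (running total 17.0 g).
Take 0.5833 servings of edamame: uses 98 kcal, +2.3 g fiber (running total 19.3 g).
Filling greedily by fiber-per-kcal is optimal for one linear limit, giving 19.3 g.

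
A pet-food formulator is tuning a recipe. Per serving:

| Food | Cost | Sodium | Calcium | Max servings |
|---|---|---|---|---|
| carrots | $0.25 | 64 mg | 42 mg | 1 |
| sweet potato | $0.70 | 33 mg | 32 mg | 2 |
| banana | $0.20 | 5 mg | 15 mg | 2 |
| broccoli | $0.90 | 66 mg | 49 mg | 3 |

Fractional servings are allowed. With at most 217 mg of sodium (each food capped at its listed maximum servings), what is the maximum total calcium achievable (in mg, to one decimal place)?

198.7 mg

Calcium per mg sodium: banana 3, sweet potato 0.9697, broccoli 0.7424, carrots 0.6562.
Take 2 servings of banana: uses 10 mg sodium, +30.0 mg calcium (running total 30.0 mg).
Take 2 servings of sweet potato: uses 66 mg sodium, +64.0 mg calcium (running total 94.0 mg).
Take 2.136 servings of broccoli: uses 141 mg sodium, +104.7 mg calcium (running total 198.7 mg).
Greedy by best ratio exhausts the sodium allowance optimally: 198.7 mg.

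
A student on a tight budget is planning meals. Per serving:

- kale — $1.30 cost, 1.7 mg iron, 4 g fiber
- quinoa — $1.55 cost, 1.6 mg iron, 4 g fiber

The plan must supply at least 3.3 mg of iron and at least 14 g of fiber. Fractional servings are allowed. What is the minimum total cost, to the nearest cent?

Two binding constraints pin down two serving amounts, so the optimal mix uses at most two foods. The candidates are each food alone (scaled to the tighter of iron/fiber) and each pair with both constraints tight.
kale only: max(3.3/1.7, 14/4) = 3.5 servings → $4.55.
quinoa only: max(3.3/1.6, 14/4) = 3.5 servings → $5.42.
kale + quinoa: intersection lies outside the first quadrant.
So the least-cost plan costs $4.55.

$4.55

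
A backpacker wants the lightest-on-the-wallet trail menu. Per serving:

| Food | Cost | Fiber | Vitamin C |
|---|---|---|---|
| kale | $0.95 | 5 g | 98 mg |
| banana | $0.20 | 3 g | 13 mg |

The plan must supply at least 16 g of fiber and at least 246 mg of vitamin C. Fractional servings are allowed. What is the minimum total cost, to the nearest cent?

kale only: max(16/5, 246/98) = 3.2 servings → $3.04.
banana only: max(16/3, 246/13) = 18.92 servings → $3.78.
kale + banana with both tight: 2.314 servings and 1.476 servings → $2.49.
So the least-cost plan costs $2.49.

$2.49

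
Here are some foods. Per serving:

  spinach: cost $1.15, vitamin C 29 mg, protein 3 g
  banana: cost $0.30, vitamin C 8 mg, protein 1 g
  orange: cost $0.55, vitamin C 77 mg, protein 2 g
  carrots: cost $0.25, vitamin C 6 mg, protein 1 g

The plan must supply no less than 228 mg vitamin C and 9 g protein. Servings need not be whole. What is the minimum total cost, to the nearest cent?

$2.38

Compare the cost at each extreme point of the feasible region.
spinach only: max(228/29, 9/3) = 7.862 servings → $9.04.
banana only: max(228/8, 9/1) = 28.5 servings → $8.55.
orange only: max(228/77, 9/2) = 4.5 servings → $2.48.
carrots only: max(228/6, 9/1) = 38 servings → $9.50.
spinach + banana: intersection lies outside the first quadrant.
spinach + orange with both tight: 1.37 servings and 2.445 servings → $2.92.
spinach + carrots: intersection lies outside the first quadrant.
banana + orange with both tight: 3.885 servings and 2.557 servings → $2.57.
banana + carrots with both targets exact would need a negative amount; discard.
orange + carrots with both tight: 2.677 servings and 3.646 servings → $2.38.
So the least-cost plan costs $2.38.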